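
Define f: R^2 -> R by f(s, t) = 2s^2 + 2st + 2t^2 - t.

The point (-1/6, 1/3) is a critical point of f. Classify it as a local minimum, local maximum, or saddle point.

local minimum

The Hessian of f is constant: H = [[4, 2], [2, 4]].
det(H) = 4·4 − 2² = 12.
det(H) > 0 and tr(H) = 8 > 0, so H is positive definite and the point is a local minimum.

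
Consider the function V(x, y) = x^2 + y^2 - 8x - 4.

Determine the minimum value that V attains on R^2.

V(x,y) separates as P(x) + Q(y) − 4, so its minimum is min P + min Q − 4.
P'(x) = 2x - 8 vanishes at x ∈ {4}; Q'(y) = 2y vanishes at y ∈ {0}.
Local minima of P (where P''>0): P(4)=-16. Local minima of Q: Q(0)=0.
So the global minimum of V is P(4) + Q(0) − 4 = -16 + 0 − 4 = -20, attained at (4, 0).

-20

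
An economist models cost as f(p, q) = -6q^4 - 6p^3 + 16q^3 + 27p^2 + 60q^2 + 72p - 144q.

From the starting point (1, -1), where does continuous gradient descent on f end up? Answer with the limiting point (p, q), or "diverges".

(-1, 1)

f is separable, so gradient descent decouples: p follows -∂f/∂p, q follows -∂f/∂q.
∂f/∂p = -18(p - 4)(p + 1); at p=1 this is 108, so p decreases.
∂f/∂q = -24(q - 3)(q - 1)(q + 2); at q=-1 this is -192, so q increases.
p converges to its nearest critical value -1 (a local min of the p-part); q converges to 1. The iterate converges to (-1, 1).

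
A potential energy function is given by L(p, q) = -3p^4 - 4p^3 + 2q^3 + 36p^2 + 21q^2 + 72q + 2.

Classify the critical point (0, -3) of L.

The mixed partial ∂²L/∂p∂q is 0, so the Hessian at any point is diag(L_pp, L_qq) = diag(12(-3p^2 - 2p + 6), 6(2q + 7)).
At (0, -3): H = diag(72, 6).
Both eigenvalues are positive, so H is positive definite: a local minimum.

local minimum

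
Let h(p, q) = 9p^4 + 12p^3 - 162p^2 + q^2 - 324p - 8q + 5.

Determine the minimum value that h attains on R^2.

-1388

h(p,q) separates as A(p) + B(q) + 5, so its minimum is min A + min B + 5.
A'(p) = 36(p - 3)(p + 1)(p + 3) vanishes at p ∈ {-3, -1, 3}; B'(q) = 2q - 8 vanishes at q ∈ {4}.
Local minima of A (where A''>0): A(-3)=-81, A(3)=-1377. Local minima of B: B(4)=-16.
So the global minimum of h is A(3) + B(4) + 5 = -1377 − 16 + 5 = -1388, attained at (3, 4).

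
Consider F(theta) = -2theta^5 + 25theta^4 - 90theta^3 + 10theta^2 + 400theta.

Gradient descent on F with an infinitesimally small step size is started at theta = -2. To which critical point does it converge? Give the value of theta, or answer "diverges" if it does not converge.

-1

F'(theta) = -10(theta - 5)(theta - 4)(theta - 2)(theta + 1), so F'(-2) = -1680.
Gradient descent moves in the -F' direction, i.e. theta is increasing.
The nearest critical point in that direction is theta = -1, where F'' = 900 > 0 (a local minimum). The iterate converges there.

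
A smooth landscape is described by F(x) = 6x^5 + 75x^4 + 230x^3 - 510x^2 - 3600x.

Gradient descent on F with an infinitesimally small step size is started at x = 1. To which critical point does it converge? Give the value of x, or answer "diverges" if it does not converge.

2

F'(x) = 30(x - 2)(x + 3)(x + 4)(x + 5), so F'(1) = -3600.
Gradient descent moves in the -F' direction, i.e. x is increasing.
The nearest critical point in that direction is x = 2, where F'' = 6300 > 0 (a local minimum). The iterate converges there.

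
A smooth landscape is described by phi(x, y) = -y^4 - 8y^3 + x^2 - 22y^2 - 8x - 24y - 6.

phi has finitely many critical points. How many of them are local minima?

phi separates as a function of x plus a function of y, so ∇phi=0 decouples.
∂phi/∂x = 2(x - 4) = 0 at x ∈ {4}; ∂phi/∂y = -4(y + 1)(y + 2)(y + 3) = 0 at y ∈ {-3, -2, -1}.
The Hessian is diagonal: diag(phi_xx, phi_yy). Second derivatives: phi_xx(4)=2; phi_yy(-3)=-8, phi_yy(-2)=4, phi_yy(-1)=-8.
Local minima occur where both diagonal entries positive: (4, -2). Count: 1.

1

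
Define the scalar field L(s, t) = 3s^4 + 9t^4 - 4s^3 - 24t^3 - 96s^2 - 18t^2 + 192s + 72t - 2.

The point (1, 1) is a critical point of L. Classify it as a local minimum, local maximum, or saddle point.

The mixed partial ∂²L/∂s∂t is 0, so the Hessian at any point is diag(L_ss, L_tt) = diag(12(3s^2 - 2s - 16), 36(3t^2 - 4t - 1)).
At (1, 1): H = diag(-180, -72).
Both eigenvalues are negative, so H is negative definite: a local maximum.

local maximum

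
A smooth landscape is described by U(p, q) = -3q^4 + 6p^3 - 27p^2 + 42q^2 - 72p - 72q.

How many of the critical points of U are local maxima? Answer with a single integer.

U separates as a function of p plus a function of q, so ∇U=0 decouples.
∂U/∂p = 18(p - 4)(p + 1) = 0 at p ∈ {-1, 4}; ∂U/∂q = -12(q - 2)(q - 1)(q + 3) = 0 at q ∈ {-3, 1, 2}.
The Hessian is diagonal: diag(U_pp, U_qq). Second derivatives: U_pp(-1)=-90, U_pp(4)=90; U_qq(-3)=-240, U_qq(1)=48, U_qq(2)=-60.
Local maxima occur where both diagonal entries negative: (-1, -3), (-1, 2). Count: 2.

2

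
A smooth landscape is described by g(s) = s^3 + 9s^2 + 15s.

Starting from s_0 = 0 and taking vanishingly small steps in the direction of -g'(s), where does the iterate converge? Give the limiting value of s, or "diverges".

-1

g'(s) = 3(s + 1)(s + 5), so g'(0) = 15.
Gradient descent moves in the -g' direction, i.e. s is decreasing.
The nearest critical point in that direction is s = -1, where g'' = 12 > 0 (a local minimum). The iterate converges there.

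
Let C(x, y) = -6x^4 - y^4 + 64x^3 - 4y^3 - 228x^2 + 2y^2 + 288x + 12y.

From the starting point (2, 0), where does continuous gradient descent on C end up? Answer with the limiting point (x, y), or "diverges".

(3, -1)

C is separable, so gradient descent decouples: x follows -∂C/∂x, y follows -∂C/∂y.
∂C/∂x = -24(x - 4)(x - 3)(x - 1); at x=2 this is -48, so x increases.
∂C/∂y = -4(y - 1)(y + 1)(y + 3); at y=0 this is 12, so y decreases.
x converges to its nearest critical value 3 (a local min of the x-part); y converges to -1. The iterate converges to (3, -1).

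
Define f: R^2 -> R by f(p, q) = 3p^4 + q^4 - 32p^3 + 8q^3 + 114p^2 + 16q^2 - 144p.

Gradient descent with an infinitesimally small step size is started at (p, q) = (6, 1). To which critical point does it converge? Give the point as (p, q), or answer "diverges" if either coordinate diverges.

(4, 0)

f is separable, so gradient descent decouples: p follows -∂f/∂p, q follows -∂f/∂q.
∂f/∂p = 12(p - 4)(p - 3)(p - 1); at p=6 this is 360, so p decreases.
∂f/∂q = 4q(q + 2)(q + 4); at q=1 this is 60, so q decreases.
p converges to its nearest critical value 4 (a local min of the p-part); q converges to 0. The iterate converges to (4, 0).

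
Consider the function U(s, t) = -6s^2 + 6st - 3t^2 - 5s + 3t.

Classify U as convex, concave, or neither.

concave

U is quadratic, so its Hessian is the constant matrix H = [[-12, 6], [6, -6]].
det(H) = 36, tr(H) = -18.
det(H) > 0 and tr(H) < 0, so H is negative definite everywhere: concave.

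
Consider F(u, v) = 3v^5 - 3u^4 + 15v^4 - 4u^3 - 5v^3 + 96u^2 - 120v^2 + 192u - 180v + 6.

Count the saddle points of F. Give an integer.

F separates as a function of u plus a function of v, so ∇F=0 decouples.
∂F/∂u = -12(u - 4)(u + 1)(u + 4) = 0 at u ∈ {-4, -1, 4}; ∂F/∂v = 15(v - 2)(v + 1)(v + 2)(v + 3) = 0 at v ∈ {-3, -2, -1, 2}.
The Hessian is diagonal: diag(F_uu, F_vv). Second derivatives: F_uu(-4)=-288, F_uu(-1)=180, F_uu(4)=-480; F_vv(-3)=-150, F_vv(-2)=60, F_vv(-1)=-90, F_vv(2)=900.
Saddle points occur where the two diagonal entries have opposite signs: (-4, -2), (-4, 2), (-1, -3), (-1, -1), (4, -2), (4, 2). Count: 6.

6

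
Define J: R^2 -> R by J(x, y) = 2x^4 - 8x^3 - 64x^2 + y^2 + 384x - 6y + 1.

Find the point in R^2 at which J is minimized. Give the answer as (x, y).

J(x,y) separates as P(x) + Q(y) + 1, so its minimum is min P + min Q + 1.
P'(x) = 8(x - 4)(x - 3)(x + 4) vanishes at x ∈ {-4, 3, 4}; Q'(y) = 2y - 6 vanishes at y ∈ {3}.
Local minima of P (where P''>0): P(-4)=-1536, P(4)=512. Local minima of Q: Q(3)=-9.
So the global minimum of J is P(-4) + Q(3) + 1 = -1536 − 9 + 1 = -1544, attained at (-4, 3).

(-4, 3)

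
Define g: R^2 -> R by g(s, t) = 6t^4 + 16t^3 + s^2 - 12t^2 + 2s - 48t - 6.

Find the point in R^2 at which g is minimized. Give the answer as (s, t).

(-1, 1)

g(s,t) separates as P(s) + Q(t) − 6, so its minimum is min P + min Q − 6.
P'(s) = 2s + 2 vanishes at s ∈ {-1}; Q'(t) = 24(t - 1)(t + 1)(t + 2) vanishes at t ∈ {-2, -1, 1}.
Local minima of P (where P''>0): P(-1)=-1. Local minima of Q: Q(-2)=16, Q(1)=-38.
So the global minimum of g is P(-1) + Q(1) − 6 = -1 − 38 − 6 = -45, attained at (-1, 1).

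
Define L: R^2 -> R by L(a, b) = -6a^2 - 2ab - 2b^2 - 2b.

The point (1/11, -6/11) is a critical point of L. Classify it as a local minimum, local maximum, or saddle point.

local maximum

The Hessian of L is constant: H = [[-12, -2], [-2, -4]].
det(H) = (-12)·(-4) − (-2)² = 44.
det(H) > 0 and tr(H) = -16 < 0, so H is negative definite and the point is a local maximum.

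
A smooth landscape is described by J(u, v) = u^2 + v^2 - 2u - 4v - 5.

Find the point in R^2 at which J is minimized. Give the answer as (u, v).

(1, 2)

J(u,v) separates as P(u) + Q(v) − 5, so its minimum is min P + min Q − 5.
P'(u) = 2u - 2 vanishes at u ∈ {1}; Q'(v) = 2v - 4 vanishes at v ∈ {2}.
Local minima of P (where P''>0): P(1)=-1. Local minima of Q: Q(2)=-4.
So the global minimum of J is P(1) + Q(2) − 5 = -1 − 4 − 5 = -10, attained at (1, 2).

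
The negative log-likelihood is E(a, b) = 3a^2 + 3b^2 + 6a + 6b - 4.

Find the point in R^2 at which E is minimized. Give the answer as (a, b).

E(a,b) separates as P(a) + Q(b) − 4, so its minimum is min P + min Q − 4.
P'(a) = 6a + 6 vanishes at a ∈ {-1}; Q'(b) = 6b + 6 vanishes at b ∈ {-1}.
Local minima of P (where P''>0): P(-1)=-3. Local minima of Q: Q(-1)=-3.
So the global minimum of E is P(-1) + Q(-1) − 4 = -3 − 3 − 4 = -10, attained at (-1, -1).

(-1, -1)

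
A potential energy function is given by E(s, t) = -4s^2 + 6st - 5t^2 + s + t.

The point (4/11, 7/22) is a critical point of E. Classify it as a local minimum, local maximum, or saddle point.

The Hessian of E is constant: H = [[-8, 6], [6, -10]].
det(H) = (-8)·(-10) − 6² = 44.
det(H) > 0 and tr(H) = -18 < 0, so H is negative definite and the point is a local maximum.

local maximum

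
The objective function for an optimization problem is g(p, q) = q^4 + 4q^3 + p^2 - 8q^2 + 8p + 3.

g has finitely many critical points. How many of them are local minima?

2

g separates as a function of p plus a function of q, so ∇g=0 decouples.
∂g/∂p = 2(p + 4) = 0 at p ∈ {-4}; ∂g/∂q = 4q(q - 1)(q + 4) = 0 at q ∈ {-4, 0, 1}.
The Hessian is diagonal: diag(g_pp, g_qq). Second derivatives: g_pp(-4)=2; g_qq(-4)=80, g_qq(0)=-16, g_qq(1)=20.
Local minima occur where both diagonal entries positive: (-4, -4), (-4, 1). Count: 2.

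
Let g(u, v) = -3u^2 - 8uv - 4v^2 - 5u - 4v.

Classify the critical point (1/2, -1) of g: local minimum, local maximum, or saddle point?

saddle point

The Hessian of g is constant: H = [[-6, -8], [-8, -8]].
det(H) = (-6)·(-8) − (-8)² = -16.
Since det(H) < 0, H is indefinite and the critical point is a saddle point.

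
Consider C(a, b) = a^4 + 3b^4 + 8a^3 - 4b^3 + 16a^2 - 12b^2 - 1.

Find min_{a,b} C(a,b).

-33

C(a,b) separates as P(a) + Q(b) − 1, so its minimum is min P + min Q − 1.
P'(a) = 4a(a + 2)(a + 4) vanishes at a ∈ {-4, -2, 0}; Q'(b) = 12b(b - 2)(b + 1) vanishes at b ∈ {-1, 0, 2}.
Local minima of P (where P''>0): P(-4)=0, P(0)=0. Local minima of Q: Q(-1)=-5, Q(2)=-32.
So the global minimum of C is P(-4) + Q(2) − 1 = 0 − 32 − 1 = -33, attained at (-4, 2).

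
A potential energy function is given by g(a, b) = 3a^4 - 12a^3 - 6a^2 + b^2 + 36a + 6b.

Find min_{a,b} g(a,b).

-36

g(a,b) separates as P(a) + Q(b), so its minimum is min P + min Q.
P'(a) = 12(a - 3)(a - 1)(a + 1) vanishes at a ∈ {-1, 1, 3}; Q'(b) = 2b + 6 vanishes at b ∈ {-3}.
Local minima of P (where P''>0): P(-1)=-27, P(3)=-27. Local minima of Q: Q(-3)=-9.
So the global minimum of g is P(-1) + Q(-3) = -27 − 9 = -36, attained at (-1, -3).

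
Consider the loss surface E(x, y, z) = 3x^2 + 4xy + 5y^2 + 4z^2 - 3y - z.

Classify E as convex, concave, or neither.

E is quadratic, so its Hessian is the constant matrix H = [[6, 4, 0], [4, 10, 0], [0, 0, 8]].
Leading principal minors: 6, 44, 352.
All positive ⇒ H ≻ 0 ⇒ convex.

convex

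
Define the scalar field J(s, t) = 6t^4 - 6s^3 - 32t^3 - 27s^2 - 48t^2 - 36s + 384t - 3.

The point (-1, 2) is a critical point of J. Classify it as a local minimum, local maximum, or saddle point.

local maximum

The mixed partial ∂²J/∂s∂t is 0, so the Hessian at any point is diag(J_ss, J_tt) = diag(-18(2s + 3), 24(3t^2 - 8t - 4)).
At (-1, 2): H = diag(-18, -192).
Both eigenvalues are negative, so H is negative definite: a local maximum.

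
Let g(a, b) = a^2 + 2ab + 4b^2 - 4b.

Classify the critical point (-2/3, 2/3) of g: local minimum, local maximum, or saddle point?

local minimum

The Hessian of g is constant: H = [[2, 2], [2, 8]].
det(H) = 2·8 − 2² = 12.
det(H) > 0 and tr(H) = 10 > 0, so H is positive definite and the point is a local minimum.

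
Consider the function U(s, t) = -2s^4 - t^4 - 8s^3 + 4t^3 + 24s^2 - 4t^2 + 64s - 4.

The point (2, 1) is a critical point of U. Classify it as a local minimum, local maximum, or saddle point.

The mixed partial ∂²U/∂s∂t is 0, so the Hessian at any point is diag(U_ss, U_tt) = diag(24(-s^2 - 2s + 2), 4(-3t^2 + 6t - 2)).
At (2, 1): H = diag(-144, 4).
The eigenvalues have opposite signs, so H is indefinite: a saddle point.

saddle point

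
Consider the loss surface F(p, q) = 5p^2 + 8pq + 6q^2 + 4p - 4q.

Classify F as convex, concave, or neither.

F is quadratic, so its Hessian is the constant matrix H = [[10, 8], [8, 12]].
det(H) = 56, tr(H) = 22.
det(H) > 0 and tr(H) > 0, so H is positive definite everywhere: convex.

convex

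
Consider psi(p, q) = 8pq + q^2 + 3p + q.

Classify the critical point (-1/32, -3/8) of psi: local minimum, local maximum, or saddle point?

saddle point

The Hessian of psi is constant: H = [[0, 8], [8, 2]].
det(H) = 0·2 − 8² = -64.
Since det(H) < 0, H is indefinite and the critical point is a saddle point.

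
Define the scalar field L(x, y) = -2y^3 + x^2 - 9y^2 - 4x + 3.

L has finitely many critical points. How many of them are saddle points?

L separates as a function of x plus a function of y, so ∇L=0 decouples.
∂L/∂x = 2(x - 2) = 0 at x ∈ {2}; ∂L/∂y = -6y(y + 3) = 0 at y ∈ {-3, 0}.
The Hessian is diagonal: diag(L_xx, L_yy). Second derivatives: L_xx(2)=2; L_yy(-3)=18, L_yy(0)=-18.
Saddle points occur where the two diagonal entries have opposite signs: (2, 0). Count: 1.

1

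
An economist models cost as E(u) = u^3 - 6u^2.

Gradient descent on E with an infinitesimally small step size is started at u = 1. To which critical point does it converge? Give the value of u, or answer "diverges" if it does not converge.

E'(u) = 3u(u - 4), so E'(1) = -9.
Gradient descent moves in the -E' direction, i.e. u is increasing.
The nearest critical point in that direction is u = 4, where E'' = 12 > 0 (a local minimum). The iterate converges there.

4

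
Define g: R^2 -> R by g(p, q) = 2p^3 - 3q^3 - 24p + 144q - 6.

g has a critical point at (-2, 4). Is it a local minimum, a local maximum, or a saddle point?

The mixed partial ∂²g/∂p∂q is 0, so the Hessian at any point is diag(g_pp, g_qq) = diag(12p, -18q).
At (-2, 4): H = diag(-24, -72).
Both eigenvalues are negative, so H is negative definite: a local maximum.

local maximum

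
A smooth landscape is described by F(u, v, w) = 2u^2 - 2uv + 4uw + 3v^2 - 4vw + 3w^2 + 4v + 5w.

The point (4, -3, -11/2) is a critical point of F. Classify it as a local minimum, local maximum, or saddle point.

The Hessian is constant: H = [[4, -2, 4], [-2, 6, -4], [4, -4, 6]].
Leading principal minors: Δ₁ = 4, Δ₂ = 20, Δ₃ = 24.
All leading minors are positive, so H is positive definite: a local minimum.

local minimum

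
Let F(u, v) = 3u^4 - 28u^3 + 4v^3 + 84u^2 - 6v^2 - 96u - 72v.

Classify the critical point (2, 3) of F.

saddle point

The mixed partial ∂²F/∂u∂v is 0, so the Hessian at any point is diag(F_uu, F_vv) = diag(12(3u^2 - 14u + 14), 12(2v - 1)).
At (2, 3): H = diag(-24, 60).
The eigenvalues have opposite signs, so H is indefinite: a saddle point.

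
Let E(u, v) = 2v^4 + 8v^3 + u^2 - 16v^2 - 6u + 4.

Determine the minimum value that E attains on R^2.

-261

E(u,v) separates as P(u) + Q(v) + 4, so its minimum is min P + min Q + 4.
P'(u) = 2u - 6 vanishes at u ∈ {3}; Q'(v) = 8v(v - 1)(v + 4) vanishes at v ∈ {-4, 0, 1}.
Local minima of P (where P''>0): P(3)=-9. Local minima of Q: Q(-4)=-256, Q(1)=-6.
So the global minimum of E is P(3) + Q(-4) + 4 = -9 − 256 + 4 = -261, attained at (3, -4).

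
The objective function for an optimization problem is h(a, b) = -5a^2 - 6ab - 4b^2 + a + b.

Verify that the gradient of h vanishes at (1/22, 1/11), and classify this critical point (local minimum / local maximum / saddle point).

∇h = (-10a - 6b + 1, -6a - 8b + 1); substituting (1/22, 1/11) gives ∇h = (0, 0), so (1/22, 1/11) is indeed a critical point.
The Hessian of h is constant: H = [[-10, -6], [-6, -8]].
det(H) = (-10)·(-8) − (-6)² = 44.
det(H) > 0 and tr(H) = -18 < 0, so H is negative definite and the point is a local maximum.

local maximum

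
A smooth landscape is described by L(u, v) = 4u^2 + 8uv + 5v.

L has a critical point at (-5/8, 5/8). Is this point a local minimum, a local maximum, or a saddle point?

The Hessian of L is constant: H = [[8, 8], [8, 0]].
det(H) = 8·0 − 8² = -64.
Since det(H) < 0, H is indefinite and the critical point is a saddle point.

saddle point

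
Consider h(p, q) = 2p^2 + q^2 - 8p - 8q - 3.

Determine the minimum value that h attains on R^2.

-27

h(p,q) separates as A(p) + B(q) − 3, so its minimum is min A + min B − 3.
A'(p) = 4p - 8 vanishes at p ∈ {2}; B'(q) = 2q - 8 vanishes at q ∈ {4}.
Local minima of A (where A''>0): A(2)=-8. Local minima of B: B(4)=-16.
So the global minimum of h is A(2) + B(4) − 3 = -8 − 16 − 3 = -27, attained at (2, 4).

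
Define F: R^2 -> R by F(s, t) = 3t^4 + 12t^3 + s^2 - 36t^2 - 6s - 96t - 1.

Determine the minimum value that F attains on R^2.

-202

F(s,t) separates as P(s) + Q(t) − 1, so its minimum is min P + min Q − 1.
P'(s) = 2s - 6 vanishes at s ∈ {3}; Q'(t) = 12(t - 2)(t + 1)(t + 4) vanishes at t ∈ {-4, -1, 2}.
Local minima of P (where P''>0): P(3)=-9. Local minima of Q: Q(-4)=-192, Q(2)=-192.
So the global minimum of F is P(3) + Q(-4) − 1 = -9 − 192 − 1 = -202, attained at (3, -4).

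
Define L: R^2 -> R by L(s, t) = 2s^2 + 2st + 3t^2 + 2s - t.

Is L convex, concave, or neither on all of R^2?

convex

L is quadratic, so its Hessian is the constant matrix H = [[4, 2], [2, 6]].
det(H) = 20, tr(H) = 10.
det(H) > 0 and tr(H) > 0, so H is positive definite everywhere: convex.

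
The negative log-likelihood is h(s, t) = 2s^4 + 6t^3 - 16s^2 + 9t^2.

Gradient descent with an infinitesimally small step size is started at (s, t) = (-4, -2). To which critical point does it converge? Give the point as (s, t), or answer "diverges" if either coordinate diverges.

diverges

h is separable, so gradient descent decouples: s follows -∂h/∂s, t follows -∂h/∂t.
∂h/∂s = 8s(s - 2)(s + 2); at s=-4 this is -384, so s increases.
∂h/∂t = 18t(t + 1); at t=-2 this is 36, so t decreases.
The t-coordinate has no critical point in that direction and runs off to infinity.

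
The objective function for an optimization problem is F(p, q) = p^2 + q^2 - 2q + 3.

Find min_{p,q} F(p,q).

2

F(p,q) separates as A(p) + B(q) + 3, so its minimum is min A + min B + 3.
A'(p) = 2p vanishes at p ∈ {0}; B'(q) = 2q - 2 vanishes at q ∈ {1}.
Local minima of A (where A''>0): A(0)=0. Local minima of B: B(1)=-1.
So the global minimum of F is A(0) + B(1) + 3 = 0 − 1 + 3 = 2, attained at (0, 1).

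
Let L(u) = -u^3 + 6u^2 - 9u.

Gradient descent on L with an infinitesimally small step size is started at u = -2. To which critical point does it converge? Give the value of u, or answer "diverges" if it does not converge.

L'(u) = -3(u - 3)(u - 1), so L'(-2) = -45.
Gradient descent moves in the -L' direction, i.e. u is increasing.
The nearest critical point in that direction is u = 1, where L'' = 6 > 0 (a local minimum). The iterate converges there.

1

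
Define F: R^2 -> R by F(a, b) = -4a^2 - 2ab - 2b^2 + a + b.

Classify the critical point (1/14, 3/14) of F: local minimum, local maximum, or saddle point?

local maximum

The Hessian of F is constant: H = [[-8, -2], [-2, -4]].
det(H) = (-8)·(-4) − (-2)² = 28.
det(H) > 0 and tr(H) = -12 < 0, so H is negative definite and the point is a local maximum.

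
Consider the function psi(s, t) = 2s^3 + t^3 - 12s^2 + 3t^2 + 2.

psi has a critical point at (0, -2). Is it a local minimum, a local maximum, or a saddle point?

The mixed partial ∂²psi/∂s∂t is 0, so the Hessian at any point is diag(psi_ss, psi_tt) = diag(12(s - 2), 6(t + 1)).
At (0, -2): H = diag(-24, -6).
Both eigenvalues are negative, so H is negative definite: a local maximum.

local maximum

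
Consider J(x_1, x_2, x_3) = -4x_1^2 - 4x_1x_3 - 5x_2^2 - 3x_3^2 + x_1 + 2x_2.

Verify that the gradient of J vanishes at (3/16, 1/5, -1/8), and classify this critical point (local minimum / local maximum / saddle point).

local maximum

∇J = (-8x_1 - 4x_3 + 1, -10x_2 + 2, -4x_1 - 6x_3); substituting (3/16, 1/5, -1/8) gives ∇J = (0, 0, 0), so (3/16, 1/5, -1/8) is indeed a critical point.
The Hessian is constant: H = [[-8, 0, -4], [0, -10, 0], [-4, 0, -6]].
Leading principal minors: Δ₁ = -8, Δ₂ = 80, Δ₃ = -320.
The minors alternate sign starting negative (−, +, −), so H is negative definite: a local maximum.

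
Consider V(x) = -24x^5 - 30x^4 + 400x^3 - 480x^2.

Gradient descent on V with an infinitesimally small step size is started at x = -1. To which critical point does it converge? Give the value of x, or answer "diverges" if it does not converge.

-4

V'(x) = -120x(x - 2)(x - 1)(x + 4), so V'(-1) = 2160.
Gradient descent moves in the -V' direction, i.e. x is decreasing.
The nearest critical point in that direction is x = -4, where V'' = 14400 > 0 (a local minimum). The iterate converges there.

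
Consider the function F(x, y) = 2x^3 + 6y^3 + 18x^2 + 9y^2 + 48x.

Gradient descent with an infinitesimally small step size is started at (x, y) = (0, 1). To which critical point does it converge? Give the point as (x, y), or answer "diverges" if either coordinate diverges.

F is separable, so gradient descent decouples: x follows -∂F/∂x, y follows -∂F/∂y.
∂F/∂x = 6(x + 2)(x + 4); at x=0 this is 48, so x decreases.
∂F/∂y = 18y(y + 1); at y=1 this is 36, so y decreases.
x converges to its nearest critical value -2 (a local min of the x-part); y converges to 0. The iterate converges to (-2, 0).

(-2, 0)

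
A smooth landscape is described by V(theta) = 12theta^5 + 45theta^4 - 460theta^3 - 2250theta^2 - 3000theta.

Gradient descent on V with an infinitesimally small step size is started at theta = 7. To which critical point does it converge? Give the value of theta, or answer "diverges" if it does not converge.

V'(theta) = 60(theta - 5)(theta + 1)(theta + 2)(theta + 5), so V'(7) = 103680.
Gradient descent moves in the -V' direction, i.e. theta is decreasing.
The nearest critical point in that direction is theta = 5, where V'' = 25200 > 0 (a local minimum). The iterate converges there.

5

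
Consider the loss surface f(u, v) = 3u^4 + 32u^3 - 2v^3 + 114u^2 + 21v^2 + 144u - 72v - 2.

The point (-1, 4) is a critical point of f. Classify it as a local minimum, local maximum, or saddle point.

The mixed partial ∂²f/∂u∂v is 0, so the Hessian at any point is diag(f_uu, f_vv) = diag(12(3u^2 + 16u + 19), 6(-2v + 7)).
At (-1, 4): H = diag(72, -6).
The eigenvalues have opposite signs, so H is indefinite: a saddle point.

saddle point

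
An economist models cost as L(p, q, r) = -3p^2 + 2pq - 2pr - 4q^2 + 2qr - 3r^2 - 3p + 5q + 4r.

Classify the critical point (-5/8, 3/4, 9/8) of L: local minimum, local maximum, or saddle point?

local maximum

The Hessian is constant: H = [[-6, 2, -2], [2, -8, 2], [-2, 2, -6]].
Leading principal minors: Δ₁ = -6, Δ₂ = 44, Δ₃ = -224.
The minors alternate sign starting negative (−, +, −), so H is negative definite: a local maximum.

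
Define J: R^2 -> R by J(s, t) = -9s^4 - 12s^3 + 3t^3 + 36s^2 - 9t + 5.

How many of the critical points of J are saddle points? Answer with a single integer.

J separates as a function of s plus a function of t, so ∇J=0 decouples.
∂J/∂s = -36s(s - 1)(s + 2) = 0 at s ∈ {-2, 0, 1}; ∂J/∂t = 9(t - 1)(t + 1) = 0 at t ∈ {-1, 1}.
The Hessian is diagonal: diag(J_ss, J_tt). Second derivatives: J_ss(-2)=-216, J_ss(0)=72, J_ss(1)=-108; J_tt(-1)=-18, J_tt(1)=18.
Saddle points occur where the two diagonal entries have opposite signs: (-2, 1), (0, -1), (1, 1). Count: 3.

3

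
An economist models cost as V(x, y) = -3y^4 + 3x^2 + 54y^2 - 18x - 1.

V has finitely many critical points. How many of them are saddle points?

V separates as a function of x plus a function of y, so ∇V=0 decouples.
∂V/∂x = 6(x - 3) = 0 at x ∈ {3}; ∂V/∂y = -12y(y - 3)(y + 3) = 0 at y ∈ {-3, 0, 3}.
The Hessian is diagonal: diag(V_xx, V_yy). Second derivatives: V_xx(3)=6; V_yy(-3)=-216, V_yy(0)=108, V_yy(3)=-216.
Saddle points occur where the two diagonal entries have opposite signs: (3, -3), (3, 3). Count: 2.

2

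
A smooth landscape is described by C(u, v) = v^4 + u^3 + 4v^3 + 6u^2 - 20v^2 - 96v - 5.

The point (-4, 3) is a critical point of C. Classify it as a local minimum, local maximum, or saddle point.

The mixed partial ∂²C/∂u∂v is 0, so the Hessian at any point is diag(C_uu, C_vv) = diag(6(u + 2), 4(3v^2 + 6v - 10)).
At (-4, 3): H = diag(-12, 140).
The eigenvalues have opposite signs, so H is indefinite: a saddle point.

saddle point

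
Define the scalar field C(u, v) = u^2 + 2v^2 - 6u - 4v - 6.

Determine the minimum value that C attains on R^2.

C(u,v) separates as P(u) + Q(v) − 6, so its minimum is min P + min Q − 6.
P'(u) = 2u - 6 vanishes at u ∈ {3}; Q'(v) = 4v - 4 vanishes at v ∈ {1}.
Local minima of P (where P''>0): P(3)=-9. Local minima of Q: Q(1)=-2.
So the global minimum of C is P(3) + Q(1) − 6 = -9 − 2 − 6 = -17, attained at (3, 1).

-17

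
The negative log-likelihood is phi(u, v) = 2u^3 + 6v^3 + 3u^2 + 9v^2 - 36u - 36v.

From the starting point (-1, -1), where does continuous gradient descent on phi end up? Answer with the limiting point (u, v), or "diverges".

phi is separable, so gradient descent decouples: u follows -∂phi/∂u, v follows -∂phi/∂v.
∂phi/∂u = 6(u - 2)(u + 3); at u=-1 this is -36, so u increases.
∂phi/∂v = 18(v - 1)(v + 2); at v=-1 this is -36, so v increases.
u converges to its nearest critical value 2 (a local min of the u-part); v converges to 1. The iterate converges to (2, 1).

(2, 1)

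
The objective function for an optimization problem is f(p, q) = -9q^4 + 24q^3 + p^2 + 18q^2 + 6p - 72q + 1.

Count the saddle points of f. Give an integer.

2

f separates as a function of p plus a function of q, so ∇f=0 decouples.
∂f/∂p = 2(p + 3) = 0 at p ∈ {-3}; ∂f/∂q = -36(q - 2)(q - 1)(q + 1) = 0 at q ∈ {-1, 1, 2}.
The Hessian is diagonal: diag(f_pp, f_qq). Second derivatives: f_pp(-3)=2; f_qq(-1)=-216, f_qq(1)=72, f_qq(2)=-108.
Saddle points occur where the two diagonal entries have opposite signs: (-3, -1), (-3, 2). Count: 2.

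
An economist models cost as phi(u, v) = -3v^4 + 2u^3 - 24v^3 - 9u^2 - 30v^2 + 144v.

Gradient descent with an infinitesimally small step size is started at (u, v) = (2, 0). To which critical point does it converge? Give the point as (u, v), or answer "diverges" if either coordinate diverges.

phi is separable, so gradient descent decouples: u follows -∂phi/∂u, v follows -∂phi/∂v.
∂phi/∂u = 6u(u - 3); at u=2 this is -12, so u increases.
∂phi/∂v = -12(v - 1)(v + 3)(v + 4); at v=0 this is 144, so v decreases.
u converges to its nearest critical value 3 (a local min of the u-part); v converges to -3. The iterate converges to (3, -3).

(3, -3)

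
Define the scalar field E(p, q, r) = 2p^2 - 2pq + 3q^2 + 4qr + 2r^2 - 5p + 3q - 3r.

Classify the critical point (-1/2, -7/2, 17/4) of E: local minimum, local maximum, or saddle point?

The Hessian is constant: H = [[4, -2, 0], [-2, 6, 4], [0, 4, 4]].
Leading principal minors: Δ₁ = 4, Δ₂ = 20, Δ₃ = 16.
All leading minors are positive, so H is positive definite: a local minimum.

local minimum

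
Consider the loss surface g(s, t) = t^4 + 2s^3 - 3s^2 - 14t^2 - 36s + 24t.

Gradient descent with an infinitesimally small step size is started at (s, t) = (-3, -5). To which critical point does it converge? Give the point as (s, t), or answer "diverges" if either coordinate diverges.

g is separable, so gradient descent decouples: s follows -∂g/∂s, t follows -∂g/∂t.
∂g/∂s = 6(s - 3)(s + 2); at s=-3 this is 36, so s decreases.
∂g/∂t = 4(t - 2)(t - 1)(t + 3); at t=-5 this is -336, so t increases.
The s-coordinate has no critical point in that direction and runs off to infinity.

diverges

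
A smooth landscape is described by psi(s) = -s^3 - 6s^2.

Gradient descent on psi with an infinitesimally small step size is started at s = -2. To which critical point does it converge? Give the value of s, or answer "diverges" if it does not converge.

psi'(s) = -3s(s + 4), so psi'(-2) = 12.
Gradient descent moves in the -psi' direction, i.e. s is decreasing.
The nearest critical point in that direction is s = -4, where psi'' = 12 > 0 (a local minimum). The iterate converges there.

-4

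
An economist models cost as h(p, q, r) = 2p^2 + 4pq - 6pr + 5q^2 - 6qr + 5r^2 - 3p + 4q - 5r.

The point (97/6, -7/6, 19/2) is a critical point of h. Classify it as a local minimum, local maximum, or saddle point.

The Hessian is constant: H = [[4, 4, -6], [4, 10, -6], [-6, -6, 10]].
Leading principal minors: Δ₁ = 4, Δ₂ = 24, Δ₃ = 24.
All leading minors are positive, so H is positive definite: a local minimum.

local minimum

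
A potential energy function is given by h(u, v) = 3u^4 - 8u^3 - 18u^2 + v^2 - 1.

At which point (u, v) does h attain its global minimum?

(3, 0)

h(u,v) separates as P(u) + Q(v) − 1, so its minimum is min P + min Q − 1.
P'(u) = 12u(u - 3)(u + 1) vanishes at u ∈ {-1, 0, 3}; Q'(v) = 2v vanishes at v ∈ {0}.
Local minima of P (where P''>0): P(-1)=-7, P(3)=-135. Local minima of Q: Q(0)=0.
So the global minimum of h is P(3) + Q(0) − 1 = -135 + 0 − 1 = -136, attained at (3, 0).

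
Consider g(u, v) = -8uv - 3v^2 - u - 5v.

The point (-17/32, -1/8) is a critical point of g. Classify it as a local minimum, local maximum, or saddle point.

saddle point

The Hessian of g is constant: H = [[0, -8], [-8, -6]].
det(H) = 0·(-6) − (-8)² = -64.
Since det(H) < 0, H is indefinite and the critical point is a saddle point.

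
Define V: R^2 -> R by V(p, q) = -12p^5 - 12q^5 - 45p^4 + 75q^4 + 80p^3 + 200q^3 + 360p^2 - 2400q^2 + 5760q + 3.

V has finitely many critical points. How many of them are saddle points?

V separates as a function of p plus a function of q, so ∇V=0 decouples.
∂V/∂p = -60p(p - 2)(p + 2)(p + 3) = 0 at p ∈ {-3, -2, 0, 2}; ∂V/∂q = -60(q - 4)(q - 3)(q - 2)(q + 4) = 0 at q ∈ {-4, 2, 3, 4}.
The Hessian is diagonal: diag(V_pp, V_qq). Second derivatives: V_pp(-3)=900, V_pp(-2)=-480, V_pp(0)=720, V_pp(2)=-2400; V_qq(-4)=20160, V_qq(2)=-720, V_qq(3)=420, V_qq(4)=-960.
Saddle points occur where the two diagonal entries have opposite signs: (-3, 2), (-3, 4), (-2, -4), (-2, 3), (0, 2), (0, 4), (2, -4), (2, 3). Count: 8.

8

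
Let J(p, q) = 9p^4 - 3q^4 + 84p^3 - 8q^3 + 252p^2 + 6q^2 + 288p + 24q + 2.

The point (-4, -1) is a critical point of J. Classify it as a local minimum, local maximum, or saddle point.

local minimum

The mixed partial ∂²J/∂p∂q is 0, so the Hessian at any point is diag(J_pp, J_qq) = diag(36(3p^2 + 14p + 14), 12(-3q^2 - 4q + 1)).
At (-4, -1): H = diag(216, 24).
Both eigenvalues are positive, so H is positive definite: a local minimum.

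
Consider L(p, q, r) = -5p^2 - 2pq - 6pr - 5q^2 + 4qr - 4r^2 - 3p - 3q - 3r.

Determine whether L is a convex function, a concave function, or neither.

L is quadratic, so its Hessian is the constant matrix H = [[-10, -2, -6], [-2, -10, 4], [-6, 4, -8]].
Leading principal minors: -10, 96, -152.
Signs alternate −, +, − ⇒ H ≺ 0 ⇒ concave.

concave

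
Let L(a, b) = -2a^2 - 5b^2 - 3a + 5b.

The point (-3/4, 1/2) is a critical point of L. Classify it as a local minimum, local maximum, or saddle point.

The Hessian of L is constant: H = [[-4, 0], [0, -10]].
det(H) = (-4)·(-10) − 0² = 40.
det(H) > 0 and tr(H) = -14 < 0, so H is negative definite and the point is a local maximum.

local maximum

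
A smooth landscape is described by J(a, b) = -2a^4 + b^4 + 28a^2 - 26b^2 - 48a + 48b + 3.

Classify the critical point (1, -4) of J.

The mixed partial ∂²J/∂a∂b is 0, so the Hessian at any point is diag(J_aa, J_bb) = diag(8(-3a^2 + 7), 4(3b^2 - 13)).
At (1, -4): H = diag(32, 140).
Both eigenvalues are positive, so H is positive definite: a local minimum.

local minimum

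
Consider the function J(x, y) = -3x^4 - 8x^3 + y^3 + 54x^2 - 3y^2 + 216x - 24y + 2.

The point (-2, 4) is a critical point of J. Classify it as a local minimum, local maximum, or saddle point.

local minimum

The mixed partial ∂²J/∂x∂y is 0, so the Hessian at any point is diag(J_xx, J_yy) = diag(12(-3x^2 - 4x + 9), 6(y - 1)).
At (-2, 4): H = diag(60, 18).
Both eigenvalues are positive, so H is positive definite: a local minimum.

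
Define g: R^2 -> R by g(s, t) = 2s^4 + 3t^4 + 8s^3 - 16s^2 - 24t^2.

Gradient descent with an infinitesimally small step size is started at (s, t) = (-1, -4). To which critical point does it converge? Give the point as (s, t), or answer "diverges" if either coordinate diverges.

(-4, -2)

g is separable, so gradient descent decouples: s follows -∂g/∂s, t follows -∂g/∂t.
∂g/∂s = 8s(s - 1)(s + 4); at s=-1 this is 48, so s decreases.
∂g/∂t = 12t(t - 2)(t + 2); at t=-4 this is -576, so t increases.
s converges to its nearest critical value -4 (a local min of the s-part); t converges to -2. The iterate converges to (-4, -2).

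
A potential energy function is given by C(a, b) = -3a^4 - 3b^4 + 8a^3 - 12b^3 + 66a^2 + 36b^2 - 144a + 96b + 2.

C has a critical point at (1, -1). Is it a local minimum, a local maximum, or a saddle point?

local minimum

The mixed partial ∂²C/∂a∂b is 0, so the Hessian at any point is diag(C_aa, C_bb) = diag(12(-3a^2 + 4a + 11), 36(-b^2 - 2b + 2)).
At (1, -1): H = diag(144, 108).
Both eigenvalues are positive, so H is positive definite: a local minimum.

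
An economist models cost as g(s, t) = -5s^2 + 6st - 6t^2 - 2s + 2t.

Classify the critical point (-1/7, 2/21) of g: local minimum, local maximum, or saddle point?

local maximum

The Hessian of g is constant: H = [[-10, 6], [6, -12]].
det(H) = (-10)·(-12) − 6² = 84.
det(H) > 0 and tr(H) = -22 < 0, so H is negative definite and the point is a local maximum.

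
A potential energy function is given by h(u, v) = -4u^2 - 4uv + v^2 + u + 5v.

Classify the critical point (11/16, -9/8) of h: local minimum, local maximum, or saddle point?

The Hessian of h is constant: H = [[-8, -4], [-4, 2]].
det(H) = (-8)·2 − (-4)² = -32.
Since det(H) < 0, H is indefinite and the critical point is a saddle point.

saddle point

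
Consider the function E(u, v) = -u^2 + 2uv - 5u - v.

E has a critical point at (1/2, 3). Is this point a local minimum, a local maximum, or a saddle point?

The Hessian of E is constant: H = [[-2, 2], [2, 0]].
det(H) = (-2)·0 − 2² = -4.
Since det(H) < 0, H is indefinite and the critical point is a saddle point.

saddle point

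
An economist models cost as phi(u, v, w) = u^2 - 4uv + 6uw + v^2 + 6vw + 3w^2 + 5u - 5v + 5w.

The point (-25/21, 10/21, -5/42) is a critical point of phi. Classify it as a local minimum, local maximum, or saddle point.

The Hessian is constant: H = [[2, -4, 6], [-4, 2, 6], [6, 6, 6]].
Leading principal minors: Δ₁ = 2, Δ₂ = -12, Δ₃ = -504.
The minors fit neither the all-positive nor the alternating-sign pattern, so H is indefinite: a saddle point.

saddle point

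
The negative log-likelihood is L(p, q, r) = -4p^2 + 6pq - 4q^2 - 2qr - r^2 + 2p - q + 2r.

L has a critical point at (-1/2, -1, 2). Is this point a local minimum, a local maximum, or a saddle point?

local maximum

The Hessian is constant: H = [[-8, 6, 0], [6, -8, -2], [0, -2, -2]].
Leading principal minors: Δ₁ = -8, Δ₂ = 28, Δ₃ = -24.
The minors alternate sign starting negative (−, +, −), so H is negative definite: a local maximum.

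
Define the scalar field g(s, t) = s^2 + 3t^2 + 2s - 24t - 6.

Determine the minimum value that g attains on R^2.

g(s,t) separates as P(s) + Q(t) − 6, so its minimum is min P + min Q − 6.
P'(s) = 2s + 2 vanishes at s ∈ {-1}; Q'(t) = 6(t - 4) vanishes at t ∈ {4}.
Local minima of P (where P''>0): P(-1)=-1. Local minima of Q: Q(4)=-48.
So the global minimum of g is P(-1) + Q(4) − 6 = -1 − 48 − 6 = -55, attained at (-1, 4).

-55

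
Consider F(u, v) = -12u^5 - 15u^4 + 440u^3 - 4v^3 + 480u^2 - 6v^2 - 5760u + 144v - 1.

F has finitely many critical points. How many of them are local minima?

2

F separates as a function of u plus a function of v, so ∇F=0 decouples.
∂F/∂u = -60(u - 4)(u - 2)(u + 3)(u + 4) = 0 at u ∈ {-4, -3, 2, 4}; ∂F/∂v = -12(v - 3)(v + 4) = 0 at v ∈ {-4, 3}.
The Hessian is diagonal: diag(F_uu, F_vv). Second derivatives: F_uu(-4)=2880, F_uu(-3)=-2100, F_uu(2)=3600, F_uu(4)=-6720; F_vv(-4)=84, F_vv(3)=-84.
Local minima occur where both diagonal entries positive: (-4, -4), (2, -4). Count: 2.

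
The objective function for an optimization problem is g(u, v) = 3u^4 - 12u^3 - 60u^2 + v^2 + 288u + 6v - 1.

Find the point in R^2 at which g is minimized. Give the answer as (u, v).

(-3, -3)

g(u,v) separates as P(u) + Q(v) − 1, so its minimum is min P + min Q − 1.
P'(u) = 12(u - 4)(u - 2)(u + 3) vanishes at u ∈ {-3, 2, 4}; Q'(v) = 2v + 6 vanishes at v ∈ {-3}.
Local minima of P (where P''>0): P(-3)=-837, P(4)=192. Local minima of Q: Q(-3)=-9.
So the global minimum of g is P(-3) + Q(-3) − 1 = -837 − 9 − 1 = -847, attained at (-3, -3).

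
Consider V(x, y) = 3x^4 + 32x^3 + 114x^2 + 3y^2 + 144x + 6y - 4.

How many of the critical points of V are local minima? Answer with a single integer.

2

V separates as a function of x plus a function of y, so ∇V=0 decouples.
∂V/∂x = 12(x + 1)(x + 3)(x + 4) = 0 at x ∈ {-4, -3, -1}; ∂V/∂y = 6(y + 1) = 0 at y ∈ {-1}.
The Hessian is diagonal: diag(V_xx, V_yy). Second derivatives: V_xx(-4)=36, V_xx(-3)=-24, V_xx(-1)=72; V_yy(-1)=6.
Local minima occur where both diagonal entries positive: (-4, -1), (-1, -1). Count: 2.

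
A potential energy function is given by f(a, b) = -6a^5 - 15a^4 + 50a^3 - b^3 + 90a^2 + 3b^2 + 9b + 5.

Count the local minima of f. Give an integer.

2

f separates as a function of a plus a function of b, so ∇f=0 decouples.
∂f/∂a = -30a(a - 2)(a + 1)(a + 3) = 0 at a ∈ {-3, -1, 0, 2}; ∂f/∂b = -3(b - 3)(b + 1) = 0 at b ∈ {-1, 3}.
The Hessian is diagonal: diag(f_aa, f_bb). Second derivatives: f_aa(-3)=900, f_aa(-1)=-180, f_aa(0)=180, f_aa(2)=-900; f_bb(-1)=12, f_bb(3)=-12.
Local minima occur where both diagonal entries positive: (-3, -1), (0, -1). Count: 2.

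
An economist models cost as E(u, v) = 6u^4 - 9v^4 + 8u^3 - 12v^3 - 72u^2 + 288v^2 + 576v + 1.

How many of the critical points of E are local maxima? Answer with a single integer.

2

E separates as a function of u plus a function of v, so ∇E=0 decouples.
∂E/∂u = 24u(u - 2)(u + 3) = 0 at u ∈ {-3, 0, 2}; ∂E/∂v = -36(v - 4)(v + 1)(v + 4) = 0 at v ∈ {-4, -1, 4}.
The Hessian is diagonal: diag(E_uu, E_vv). Second derivatives: E_uu(-3)=360, E_uu(0)=-144, E_uu(2)=240; E_vv(-4)=-864, E_vv(-1)=540, E_vv(4)=-1440.
Local maxima occur where both diagonal entries negative: (0, -4), (0, 4). Count: 2.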